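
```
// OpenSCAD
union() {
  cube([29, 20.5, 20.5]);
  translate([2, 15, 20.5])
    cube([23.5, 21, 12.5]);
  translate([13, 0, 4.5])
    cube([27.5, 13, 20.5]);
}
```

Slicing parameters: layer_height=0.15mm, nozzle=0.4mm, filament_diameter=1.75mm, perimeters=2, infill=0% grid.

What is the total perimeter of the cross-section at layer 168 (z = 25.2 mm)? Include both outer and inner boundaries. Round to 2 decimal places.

At z = 25.2 mm: the cube is not intersected at this z (z outside [0, 20.5]); the 23.5×21 cube at (2, 15) contributes its full rectangle (perimeter 89.00 mm); the cube at (13, 0) does not reach this height (z outside [4.5, 25]); Taking the union: only the 23.5×21 cube at (2, 15) is present, so the union is just that shape — boundary = 89.00 mm. Overall, the cross-section is a single solid region. Total boundary length (outer) = 89.00 mm.

89.00 mm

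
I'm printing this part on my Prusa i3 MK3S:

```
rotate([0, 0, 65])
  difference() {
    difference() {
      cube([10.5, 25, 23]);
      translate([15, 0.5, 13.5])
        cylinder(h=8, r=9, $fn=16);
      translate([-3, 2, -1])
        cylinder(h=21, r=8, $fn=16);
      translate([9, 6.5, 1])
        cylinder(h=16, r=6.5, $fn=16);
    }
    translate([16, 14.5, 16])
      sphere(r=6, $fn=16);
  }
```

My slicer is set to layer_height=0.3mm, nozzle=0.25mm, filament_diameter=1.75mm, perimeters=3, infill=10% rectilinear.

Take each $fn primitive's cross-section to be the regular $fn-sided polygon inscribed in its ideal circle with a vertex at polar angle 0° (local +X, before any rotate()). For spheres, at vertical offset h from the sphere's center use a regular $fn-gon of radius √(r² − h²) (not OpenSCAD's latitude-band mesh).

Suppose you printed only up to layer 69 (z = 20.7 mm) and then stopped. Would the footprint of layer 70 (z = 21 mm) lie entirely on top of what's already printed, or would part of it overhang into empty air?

entirely on top

Compare the two slices. At z = 20.7: the cube is present — its section is the full 10.5×25 rectangle (area 262.50 mm²); the cylinder at (15, 0.5): section is a regular 16-gon, circumradius r=9 (area = (16/2)·9.000²·sin(360°/16) = 247.98 mm²); the cylinder at (-3, 2) is absent (z outside [-1, 20]); the cylinder at (9, 6.5) is not intersected at this z (z outside [1, 17]); After the difference (first − rest): starting from the 10.5×25 cube (262.50 mm²), the r=9 cylinder at (15, 0.5) partially overlaps it — only the 26.00 mm² overlap (of its 247.98 mm²) is removed, clipping the outline — area = 236.50 mm²; the sphere at (16, 14.5): section is a regular 16-gon, circumradius = √(r²−h²) = √(6²−4.7²) = 3.730 (area = (16/2)·3.730²·sin(360°/16) = 42.59 mm²); Subtracting the remaining from the first: starting from that combined region (236.50 mm²), the r=6 sphere at (16, 14.5) misses the remaining region (no effect) — area = 236.50 mm²; (whole slice rotated 65° about Z — lengths, areas and connectivity unchanged). At z = 21: the cube is present — its section is the full 10.5×25 rectangle (area 262.50 mm²); the r=9 cylinder at (15, 0.5) gives a regular 16-gon of circumradius 9 (constant along its height) (area = (16/2)·9.000²·sin(360°/16) = 247.98 mm²); the cylinder at (-3, 2) does not reach this height (z outside [-1, 20]); the cylinder at (9, 6.5) does not reach this height (z outside [1, 17]); After the difference (first − rest): starting from the 10.5×25 cube (262.50 mm²), the r=9 cylinder at (15, 0.5) partially overlaps it — only the 26.00 mm² overlap (of its 247.98 mm²) is removed, clipping the outline — area = 236.50 mm²; the r=6 sphere at (16, 14.5) contributes a regular 16-gon of circumradius √(6²−5²) = 3.317 (area = (16/2)·3.317²·sin(360°/16) = 33.68 mm²); Subtracting the remaining from the first: starting from that combined region (236.50 mm²), the r=6 sphere at (16, 14.5) misses the remaining region (no effect) — area = 236.50 mm²; (rotated 65° about Z; rotation is an isometry so areas/perimeters/island counts are preserved). Checking containment: the cross-section at z = 21 is a subset of the cross-section at z = 20.7.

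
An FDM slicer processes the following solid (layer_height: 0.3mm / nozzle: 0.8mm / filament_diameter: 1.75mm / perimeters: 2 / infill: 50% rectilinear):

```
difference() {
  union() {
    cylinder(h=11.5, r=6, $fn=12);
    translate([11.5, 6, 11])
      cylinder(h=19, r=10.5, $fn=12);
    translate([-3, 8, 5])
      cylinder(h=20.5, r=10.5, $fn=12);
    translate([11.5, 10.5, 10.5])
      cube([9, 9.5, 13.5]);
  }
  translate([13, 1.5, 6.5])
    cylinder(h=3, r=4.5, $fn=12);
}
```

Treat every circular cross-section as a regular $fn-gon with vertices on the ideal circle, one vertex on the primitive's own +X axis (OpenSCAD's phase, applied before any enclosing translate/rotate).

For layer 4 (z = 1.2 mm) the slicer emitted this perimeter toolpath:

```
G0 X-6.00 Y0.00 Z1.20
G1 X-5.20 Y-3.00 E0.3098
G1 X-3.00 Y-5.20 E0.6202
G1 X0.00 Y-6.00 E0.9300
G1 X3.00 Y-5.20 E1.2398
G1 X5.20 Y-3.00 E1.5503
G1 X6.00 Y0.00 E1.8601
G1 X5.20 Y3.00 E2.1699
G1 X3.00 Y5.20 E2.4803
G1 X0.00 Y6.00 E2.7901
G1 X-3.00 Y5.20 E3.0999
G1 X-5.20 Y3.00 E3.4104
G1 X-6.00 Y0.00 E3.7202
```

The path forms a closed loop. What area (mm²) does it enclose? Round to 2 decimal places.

108.08 mm²

Apply the shoelace formula to the sequence of (X, Y) vertices; enclosed area = 108.08 mm².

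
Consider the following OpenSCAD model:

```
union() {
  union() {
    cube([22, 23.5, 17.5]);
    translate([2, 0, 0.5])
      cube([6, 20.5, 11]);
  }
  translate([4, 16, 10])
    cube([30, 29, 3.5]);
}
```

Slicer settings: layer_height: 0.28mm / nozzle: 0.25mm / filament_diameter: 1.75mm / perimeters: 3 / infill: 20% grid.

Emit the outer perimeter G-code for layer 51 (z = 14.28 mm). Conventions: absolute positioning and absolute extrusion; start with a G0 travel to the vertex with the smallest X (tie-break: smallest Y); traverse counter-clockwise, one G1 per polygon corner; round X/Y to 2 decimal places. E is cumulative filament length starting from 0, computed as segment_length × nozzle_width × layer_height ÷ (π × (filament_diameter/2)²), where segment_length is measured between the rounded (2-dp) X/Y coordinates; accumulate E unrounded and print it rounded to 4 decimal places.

G0 X0.00 Y0.00 Z14.28
G1 X22.00 Y0.00 E0.6403
G1 X22.00 Y23.50 E1.3242
G1 X0.00 Y23.50 E1.9644
G1 X0.00 Y0.00 E2.6483

At z = 14.28 mm: the 22×23.5 cube contributes its full rectangle; the cube at (2, 0) is absent (z outside [0.5, 11.5]); Taking the union: only the 22×23.5 cube is present, so the union is just that shape — 1 connected region; the cube at (4, 16) is not intersected at this z (z outside [10, 13.5]); Combining (union): only that combined region is present, so the union is just that shape — 1 connected region. The outline is a single polygon with 4 vertices. Extrusion per mm of travel: 0.25 × 0.28 / (π × 0.875²) = 0.029103. Accumulating E over each segment gives final E = 2.6483.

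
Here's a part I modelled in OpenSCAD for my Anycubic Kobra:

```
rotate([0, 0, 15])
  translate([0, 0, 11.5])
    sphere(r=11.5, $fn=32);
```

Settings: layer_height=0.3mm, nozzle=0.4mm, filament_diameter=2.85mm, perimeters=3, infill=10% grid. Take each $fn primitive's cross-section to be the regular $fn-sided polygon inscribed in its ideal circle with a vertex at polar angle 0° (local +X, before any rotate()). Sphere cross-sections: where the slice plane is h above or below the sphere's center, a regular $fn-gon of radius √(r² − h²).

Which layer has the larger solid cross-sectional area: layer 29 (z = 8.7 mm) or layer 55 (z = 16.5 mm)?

Layer 29 (z = 8.7): the sphere: section is a regular 32-gon, circumradius = √(r²−h²) = √(11.5²−2.8²) = 11.154 (area = (32/2)·11.154²·sin(360°/32) = 388.34 mm²); (whole slice rotated 15° about Z — lengths, areas and connectivity unchanged). So its area = 388.34 mm². Layer 55 (z = 16.5): the r=11.5 sphere contributes a regular 32-gon of circumradius √(11.5²−5²) = 10.356 (area = (32/2)·10.356²·sin(360°/32) = 334.77 mm²); (rotated 15° about Z; rotation is an isometry so areas/perimeters/island counts are preserved). So its area = 334.77 mm². Layer 29 is larger (388.34 vs 334.77 mm²).

layer 29 (z = 8.7 mm)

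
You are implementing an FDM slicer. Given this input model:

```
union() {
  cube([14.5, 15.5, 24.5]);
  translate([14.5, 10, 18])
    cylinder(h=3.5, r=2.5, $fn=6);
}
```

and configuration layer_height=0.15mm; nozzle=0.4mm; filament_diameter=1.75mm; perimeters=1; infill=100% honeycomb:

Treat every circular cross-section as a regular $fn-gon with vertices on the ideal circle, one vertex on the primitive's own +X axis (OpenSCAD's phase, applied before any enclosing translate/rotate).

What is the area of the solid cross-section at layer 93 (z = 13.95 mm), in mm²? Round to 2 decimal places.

224.75 mm²

At z = 13.95 mm: the cube (footprint 14.5×15.5) is included at this height (area 224.75 mm²); the cylinder at (14.5, 10) is absent (z outside [18, 21.5]); Combining (union): only the 14.5×15.5 cube is present, so the union is just that shape — area = 224.75 mm². Overall, the cross-section is a single solid region. Net area = 224.75 mm².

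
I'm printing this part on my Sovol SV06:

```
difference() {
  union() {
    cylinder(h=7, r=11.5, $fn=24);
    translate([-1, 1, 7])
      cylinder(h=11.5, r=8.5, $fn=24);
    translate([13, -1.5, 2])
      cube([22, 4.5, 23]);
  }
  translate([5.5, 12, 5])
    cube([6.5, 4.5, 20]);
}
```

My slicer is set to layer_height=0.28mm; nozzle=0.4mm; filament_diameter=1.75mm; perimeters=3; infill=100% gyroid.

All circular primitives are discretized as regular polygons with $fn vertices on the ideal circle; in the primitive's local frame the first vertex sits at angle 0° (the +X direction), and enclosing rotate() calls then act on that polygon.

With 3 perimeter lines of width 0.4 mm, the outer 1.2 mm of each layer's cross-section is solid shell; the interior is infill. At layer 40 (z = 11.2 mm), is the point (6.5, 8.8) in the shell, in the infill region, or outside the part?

outside

At z = 11.2 mm: the cylinder does not reach this height (z outside [0, 7]); the cylinder at (-1, 1): section is a regular 24-gon, circumradius r=8.5; the cube at (13, -1.5) (footprint 22×4.5) is included at this height; Combining (union): the 2 present regions are separate (no shared area or edge), so areas and boundary lengths simply add and each stays a separate island — 2 connected regions; the 6.5×4.5 cube at (5.5, 12) contributes its full rectangle; After the difference (first − rest): starting from the result so far, the 6.5×4.5 cube at (5.5, 12) misses the remaining region (no effect) — 2 connected regions. Overall, the cross-section has 2 separate islands. The nearest boundary edge runs (3.25, 8.36)→(5.01, 7.01); distance from the point to it = 2.33 mm. The point is not inside any of the regions above, so it lies outside the cross-section (2.33 mm from the nearest boundary).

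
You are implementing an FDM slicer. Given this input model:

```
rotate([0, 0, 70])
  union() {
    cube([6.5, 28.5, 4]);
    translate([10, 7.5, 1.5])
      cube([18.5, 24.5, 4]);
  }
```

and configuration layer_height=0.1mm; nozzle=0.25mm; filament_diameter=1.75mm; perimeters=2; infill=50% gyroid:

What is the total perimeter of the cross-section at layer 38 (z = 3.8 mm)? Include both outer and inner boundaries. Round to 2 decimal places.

156.00 mm

At z = 3.8 mm: the 6.5×28.5 cube contributes its full rectangle (perimeter 70.00 mm); the cube at (10, 7.5) (footprint 18.5×24.5) is included at this height (perimeter 86.00 mm); Taking the union: the 2 present regions are separate (no shared area or edge), so areas and boundary lengths simply add and each stays a separate island — boundary = 156.00 mm; (rotated 70° about Z; rotation is an isometry so areas/perimeters/island counts are preserved). Overall, the cross-section has 2 separate islands. Total boundary length (outer) = 156.00 mm.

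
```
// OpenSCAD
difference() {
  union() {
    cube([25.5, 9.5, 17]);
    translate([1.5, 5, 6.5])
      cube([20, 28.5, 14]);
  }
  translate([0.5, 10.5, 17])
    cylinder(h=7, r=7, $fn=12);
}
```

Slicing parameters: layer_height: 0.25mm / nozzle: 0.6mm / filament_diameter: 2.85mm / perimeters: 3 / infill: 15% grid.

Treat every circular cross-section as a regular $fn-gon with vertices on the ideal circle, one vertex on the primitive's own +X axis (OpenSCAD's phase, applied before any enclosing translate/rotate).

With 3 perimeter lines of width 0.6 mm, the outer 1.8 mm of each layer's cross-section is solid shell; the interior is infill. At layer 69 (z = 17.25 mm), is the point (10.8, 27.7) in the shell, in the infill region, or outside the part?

At z = 17.25 mm: the cube is not intersected at this z (z outside [0, 17]); the 20×28.5 cube at (1.5, 5) contributes its full rectangle; Combining (union): only the 20×28.5 cube at (1.5, 5) is present, so the union is just that shape — 1 connected region; the r=7 cylinder at (0.5, 10.5) contributes a regular 12-gon of circumradius 7; Taking the first minus the rest: starting from that combined region, the r=7 cylinder at (0.5, 10.5) partially overlaps it — only the 57.37 mm² overlap (of its 147.00 mm²) is removed, clipping the outline — 1 connected region. Overall, the cross-section is a single solid region. The nearest boundary edge runs (1.50, 33.50)→(21.50, 33.50); distance from the point to it = 5.80 mm. The point is inside the cross-section and 5.80 mm from the nearest boundary — more than the 1.8 mm shell width (3 × 0.6), so it's in the infill interior.

infill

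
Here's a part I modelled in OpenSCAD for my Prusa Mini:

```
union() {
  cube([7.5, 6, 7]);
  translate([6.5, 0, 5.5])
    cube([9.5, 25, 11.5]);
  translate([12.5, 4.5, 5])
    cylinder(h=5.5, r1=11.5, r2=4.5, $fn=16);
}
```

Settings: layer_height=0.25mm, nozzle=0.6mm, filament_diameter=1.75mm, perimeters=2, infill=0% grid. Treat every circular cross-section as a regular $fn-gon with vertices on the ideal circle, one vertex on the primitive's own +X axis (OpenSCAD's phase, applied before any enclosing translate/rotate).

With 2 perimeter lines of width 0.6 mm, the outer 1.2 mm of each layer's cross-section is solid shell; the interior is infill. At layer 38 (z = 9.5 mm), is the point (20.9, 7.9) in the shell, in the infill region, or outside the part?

At z = 9.5 mm: the cube does not reach this height (z outside [0, 7]); the 9.5×25 cube at (6.5, 0) contributes its full rectangle; the cone at (12.5, 4.5) (r1=11.5→r2=4.5) has section circumradius 5.773 here — a regular 16-gon; Merging all regions: the regions partially overlap (shared area 82.51 mm²), so overlapping operands fuse into one piece — 1 connected region. Overall, the cross-section is a single solid region. The nearest boundary edge runs (16.58, 8.58)→(17.83, 6.71); distance from the point to it = 3.29 mm. The point is not inside any of the regions above, so it lies outside the cross-section (3.29 mm from the nearest boundary).

outside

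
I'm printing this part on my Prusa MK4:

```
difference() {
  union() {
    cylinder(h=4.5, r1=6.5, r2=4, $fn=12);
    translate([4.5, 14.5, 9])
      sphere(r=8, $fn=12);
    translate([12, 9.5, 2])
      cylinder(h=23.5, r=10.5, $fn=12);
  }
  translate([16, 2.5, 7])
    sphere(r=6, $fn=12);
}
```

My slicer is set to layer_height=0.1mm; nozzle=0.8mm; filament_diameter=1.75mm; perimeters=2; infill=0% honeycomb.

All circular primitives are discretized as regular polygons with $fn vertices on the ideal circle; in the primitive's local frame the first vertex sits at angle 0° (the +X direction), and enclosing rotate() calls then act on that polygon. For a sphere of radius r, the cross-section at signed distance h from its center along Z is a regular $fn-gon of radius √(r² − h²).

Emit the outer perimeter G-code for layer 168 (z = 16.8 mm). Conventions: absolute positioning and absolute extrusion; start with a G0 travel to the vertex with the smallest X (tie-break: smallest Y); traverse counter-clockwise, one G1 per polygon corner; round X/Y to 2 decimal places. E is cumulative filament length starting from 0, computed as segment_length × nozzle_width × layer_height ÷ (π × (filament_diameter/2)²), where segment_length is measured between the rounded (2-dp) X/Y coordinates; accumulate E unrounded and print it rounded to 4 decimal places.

At z = 16.8 mm: the cone does not reach this height (z outside [0, 4.5]); the sphere at (4.5, 14.5): section is a regular 12-gon, circumradius = √(r²−h²) = √(8²−7.8²) = 1.778; the r=10.5 cylinder at (12, 9.5) contributes a regular 12-gon of circumradius 10.5; Taking the union: the regions partially overlap (shared area 8.77 mm²), so overlapping operands fuse into one piece — 1 connected region; the sphere at (16, 2.5) does not reach this height (|z−center|=9.800 > r=6); After the difference (first − rest): none of the subtracted shapes is present at this height, so that combined region is unchanged — 1 connected region. The outline is a single polygon with 16 vertices. Extrusion per mm of travel: 0.8 × 0.1 / (π × 0.875²) = 0.033260. Accumulating E over each segment gives final E = 2.1785.

G0 X1.50 Y9.50 Z16.80
G1 X2.91 Y4.25 E0.1808
G1 X6.75 Y0.41 E0.3614
G1 X12.00 Y-1.00 E0.5422
G1 X17.25 Y0.41 E0.7230
G1 X21.09 Y4.25 E0.9037
G1 X22.50 Y9.50 E1.0845
G1 X21.09 Y14.75 E1.2653
G1 X17.25 Y18.59 E1.4459
G1 X12.00 Y20.00 E1.6267
G1 X6.75 Y18.59 E1.8075
G1 X4.41 Y16.25 E1.9176
G1 X3.61 Y16.04 E1.9451
G1 X2.96 Y15.39 E1.9756
G1 X2.72 Y14.50 E2.0063
G1 X2.78 Y14.28 E2.0139
G1 X1.50 Y9.50 E2.1785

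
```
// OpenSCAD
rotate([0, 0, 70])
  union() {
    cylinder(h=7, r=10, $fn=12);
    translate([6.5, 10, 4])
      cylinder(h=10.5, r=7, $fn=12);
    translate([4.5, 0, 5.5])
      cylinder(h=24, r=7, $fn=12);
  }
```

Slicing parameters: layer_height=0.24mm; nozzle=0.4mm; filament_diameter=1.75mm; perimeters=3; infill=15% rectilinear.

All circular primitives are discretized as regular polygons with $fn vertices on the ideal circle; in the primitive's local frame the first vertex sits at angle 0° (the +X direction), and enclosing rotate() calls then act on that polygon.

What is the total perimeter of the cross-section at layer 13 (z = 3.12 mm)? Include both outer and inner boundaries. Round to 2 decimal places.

62.12 mm

At z = 3.12 mm: the r=10 cylinder gives a regular 12-gon of circumradius 10 (constant along its height) (perimeter = 2·12·10.000·sin(180°/12) = 62.12 mm); the cylinder at (6.5, 10) does not reach this height (z outside [4, 14.5]); the cylinder at (4.5, 0) is absent (z outside [5.5, 29.5]); Taking the union: only the r=10 cylinder is present, so the union is just that shape — boundary = 62.12 mm; (whole slice rotated 70° about Z — lengths, areas and connectivity unchanged). Overall, the cross-section is a single solid region. Total boundary length (outer) = 62.12 mm.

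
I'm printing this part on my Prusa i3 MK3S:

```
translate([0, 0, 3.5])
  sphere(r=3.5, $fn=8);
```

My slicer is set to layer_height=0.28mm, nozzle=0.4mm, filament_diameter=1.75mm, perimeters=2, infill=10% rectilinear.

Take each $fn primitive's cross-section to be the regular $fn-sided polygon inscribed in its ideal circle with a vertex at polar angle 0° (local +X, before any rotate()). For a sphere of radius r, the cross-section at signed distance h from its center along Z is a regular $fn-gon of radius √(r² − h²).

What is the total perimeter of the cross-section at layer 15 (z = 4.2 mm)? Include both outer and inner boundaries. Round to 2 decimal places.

At z = 4.2 mm: the sphere: section is a regular 8-gon, circumradius = √(r²−h²) = √(3.5²−0.7²) = 3.429 (perimeter = 2·8·3.429·sin(180°/8) = 21.00 mm). Overall, the cross-section is a single solid region. Total boundary length (outer) = 21.00 mm.

21.00 mm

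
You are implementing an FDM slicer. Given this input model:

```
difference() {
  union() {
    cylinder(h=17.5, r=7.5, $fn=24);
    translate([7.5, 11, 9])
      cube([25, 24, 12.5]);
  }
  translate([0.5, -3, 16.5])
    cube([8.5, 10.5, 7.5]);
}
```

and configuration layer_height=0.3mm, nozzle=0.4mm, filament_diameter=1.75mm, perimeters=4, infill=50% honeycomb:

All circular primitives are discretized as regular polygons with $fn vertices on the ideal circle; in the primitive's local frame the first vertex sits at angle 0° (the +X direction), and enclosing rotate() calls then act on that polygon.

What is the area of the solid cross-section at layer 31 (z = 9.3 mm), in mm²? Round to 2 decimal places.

At z = 9.3 mm: the r=7.5 cylinder contributes a regular 24-gon of circumradius 7.5 (area = (24/2)·7.500²·sin(360°/24) = 174.70 mm²); the cube at (7.5, 11) (footprint 25×24) is included at this height (area 600.00 mm²); Merging all regions: the 2 present regions are separate (no shared area or edge), so areas and boundary lengths simply add and each stays a separate island — area = 774.70 mm²; the cube at (0.5, -3) is absent (z outside [16.5, 24]); Subtracting the remaining from the first: none of the subtracted shapes is present at this height, so the result so far is unchanged — area = 774.70 mm². Overall, the cross-section has 2 separate islands. Net area = 774.70 mm².

774.70 mm²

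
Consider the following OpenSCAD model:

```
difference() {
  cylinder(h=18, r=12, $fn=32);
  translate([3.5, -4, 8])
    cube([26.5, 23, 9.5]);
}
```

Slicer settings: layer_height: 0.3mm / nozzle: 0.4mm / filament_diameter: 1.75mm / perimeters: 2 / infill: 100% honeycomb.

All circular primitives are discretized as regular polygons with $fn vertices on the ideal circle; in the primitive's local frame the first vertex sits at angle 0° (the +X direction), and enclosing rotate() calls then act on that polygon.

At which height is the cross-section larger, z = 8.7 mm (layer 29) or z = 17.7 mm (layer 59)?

Layer 29 (z = 8.7): the r=12 cylinder contributes a regular 32-gon of circumradius 12 (area = (32/2)·12.000²·sin(360°/32) = 449.49 mm²); the cube at (3.5, -4) is present — its section is the full 26.5×23 rectangle (area 609.50 mm²); Taking the first minus the rest: starting from the r=12 cylinder (449.49 mm²), the 26.5×23 cube at (3.5, -4) partially overlaps it — only the 104.04 mm² overlap (of its 609.50 mm²) is removed, clipping the outline — area = 345.45 mm². So its area = 345.45 mm². Layer 59 (z = 17.7): the r=12 cylinder contributes a regular 32-gon of circumradius 12 (area = (32/2)·12.000²·sin(360°/32) = 449.49 mm²); the cube at (3.5, -4) is not intersected at this z (z outside [8, 17.5]); After the difference (first − rest): none of the subtracted shapes is present at this height, so the r=12 cylinder is unchanged — area = 449.49 mm². So its area = 449.49 mm². Layer 59 is larger (449.49 vs 345.45 mm²).

layer 59 (z = 17.7 mm)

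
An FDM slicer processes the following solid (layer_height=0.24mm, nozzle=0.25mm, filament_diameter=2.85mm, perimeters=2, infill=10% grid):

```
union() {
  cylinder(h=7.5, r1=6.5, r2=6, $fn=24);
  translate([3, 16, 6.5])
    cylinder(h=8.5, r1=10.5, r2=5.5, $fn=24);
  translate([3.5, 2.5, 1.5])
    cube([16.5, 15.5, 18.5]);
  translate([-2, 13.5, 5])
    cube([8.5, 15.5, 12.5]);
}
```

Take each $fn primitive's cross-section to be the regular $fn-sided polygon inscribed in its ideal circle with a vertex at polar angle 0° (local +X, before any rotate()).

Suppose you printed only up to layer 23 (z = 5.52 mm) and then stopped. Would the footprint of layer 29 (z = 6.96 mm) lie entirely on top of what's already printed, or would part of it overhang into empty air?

part overhangs

Compare the two slices. At z = 5.52: the cone: at t=0.736 of its height the radius interpolates to r₁+(r₂−r₁)t = 6.132, giving a regular 24-gon of that circumradius (area = (24/2)·6.132²·sin(360°/24) = 116.78 mm²); the cone at (3, 16) is not intersected at this z (z outside [6.5, 15]); the cube at (3.5, 2.5) (footprint 16.5×15.5) is included at this height (area 255.75 mm²); the 8.5×15.5 cube at (-2, 13.5) contributes its full rectangle (area 131.75 mm²); Combining (union): the regions partially overlap — summed areas 504.28 mm² minus the doubly-counted overlap 16.54 mm² gives 487.74 mm² — area = 487.74 mm². At z = 6.96: the cone: at t=0.928 of its height the radius interpolates to r₁+(r₂−r₁)t = 6.036, giving a regular 24-gon of that circumradius (area = (24/2)·6.036²·sin(360°/24) = 113.16 mm²); the cone at (3, 16): at t=0.054 of its height the radius interpolates to r₁+(r₂−r₁)t = 10.229, giving a regular 24-gon of that circumradius (area = (24/2)·10.229²·sin(360°/24) = 325.00 mm²); the 16.5×15.5 cube at (3.5, 2.5) contributes its full rectangle (area 255.75 mm²); the cube at (-2, 13.5) (footprint 8.5×15.5) is included at this height (area 131.75 mm²); Merging all regions: the regions partially overlap — summed areas 825.65 mm² minus the doubly-counted overlap 202.95 mm² gives 622.71 mm² — area = 622.71 mm². Checking containment: at z = 6.96 the cross-section extends beyond the z = 5.52 cross-section by about 138.29 mm².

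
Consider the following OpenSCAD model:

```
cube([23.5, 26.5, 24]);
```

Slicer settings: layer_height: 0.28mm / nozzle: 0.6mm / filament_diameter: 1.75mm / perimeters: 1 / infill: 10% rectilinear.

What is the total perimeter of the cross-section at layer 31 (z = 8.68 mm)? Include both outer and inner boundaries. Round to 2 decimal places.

100.00 mm

At z = 8.68 mm: the 23.5×26.5 cube contributes its full rectangle (perimeter 100.00 mm). Overall, the cross-section is a single solid region. Total boundary length (outer) = 100.00 mm.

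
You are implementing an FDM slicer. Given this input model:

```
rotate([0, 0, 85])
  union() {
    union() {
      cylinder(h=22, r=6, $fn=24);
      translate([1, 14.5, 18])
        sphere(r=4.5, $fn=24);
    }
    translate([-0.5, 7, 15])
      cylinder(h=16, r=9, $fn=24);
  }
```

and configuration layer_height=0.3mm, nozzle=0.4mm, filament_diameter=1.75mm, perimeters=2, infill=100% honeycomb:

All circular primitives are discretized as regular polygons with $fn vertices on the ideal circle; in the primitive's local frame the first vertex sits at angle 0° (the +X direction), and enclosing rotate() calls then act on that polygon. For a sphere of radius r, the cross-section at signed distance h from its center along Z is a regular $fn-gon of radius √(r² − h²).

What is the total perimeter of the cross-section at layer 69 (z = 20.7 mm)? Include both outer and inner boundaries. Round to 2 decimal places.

65.63 mm

At z = 20.7 mm: the r=6 cylinder contributes a regular 24-gon of circumradius 6 (perimeter = 2·24·6.000·sin(180°/24) = 37.59 mm); the sphere at (1, 14.5): section is a regular 24-gon, circumradius = √(r²−h²) = √(4.5²−2.7²) = 3.600 (perimeter = 2·24·3.600·sin(180°/24) = 22.55 mm); Combining (union): the 2 present regions are separate (no shared area or edge), so areas and boundary lengths simply add and each stays a separate island — boundary = 60.15 mm; the cylinder at (-0.5, 7): section is a regular 24-gon, circumradius r=9 (perimeter = 2·24·9.000·sin(180°/24) = 56.39 mm); Merging all regions: the regions partially overlap (shared area 98.07 mm²), so the edge portions inside another operand are dropped and the merged outline is re-measured after clipping — boundary = 65.63 mm; (whole slice rotated 85° about Z — lengths, areas and connectivity unchanged). Overall, the cross-section is a single solid region. Total boundary length (outer) = 65.63 mm.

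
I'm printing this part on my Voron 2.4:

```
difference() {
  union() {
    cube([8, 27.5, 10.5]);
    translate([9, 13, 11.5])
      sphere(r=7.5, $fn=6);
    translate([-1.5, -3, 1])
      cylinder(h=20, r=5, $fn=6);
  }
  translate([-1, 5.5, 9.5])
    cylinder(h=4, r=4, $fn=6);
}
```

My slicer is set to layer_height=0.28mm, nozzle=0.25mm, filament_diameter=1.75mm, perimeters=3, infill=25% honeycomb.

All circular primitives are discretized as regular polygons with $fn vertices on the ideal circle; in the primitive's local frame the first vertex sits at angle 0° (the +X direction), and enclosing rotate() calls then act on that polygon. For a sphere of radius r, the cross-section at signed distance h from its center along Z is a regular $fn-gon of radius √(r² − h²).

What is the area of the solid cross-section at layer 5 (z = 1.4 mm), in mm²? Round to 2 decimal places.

At z = 1.4 mm: the cube is present — its section is the full 8×27.5 rectangle (area 220.00 mm²); the sphere at (9, 13) does not reach this height (|z−center|=10.100 > r=7.5); the r=5 cylinder at (-1.5, -3) gives a regular 6-gon of circumradius 5 (constant along its height) (area = (6/2)·5.000²·sin(360°/6) = 64.95 mm²); Taking the union: the regions partially overlap — summed areas 284.95 mm² minus the doubly-counted overlap 1.84 mm² gives 283.11 mm² — area = 283.11 mm²; the cylinder at (-1, 5.5) is absent (z outside [9.5, 13.5]); Subtracting the remaining from the first: none of the subtracted shapes is present at this height, so that combined region is unchanged — area = 283.11 mm². Overall, the cross-section is a single solid region. Net area = 283.11 mm².

283.11 mm²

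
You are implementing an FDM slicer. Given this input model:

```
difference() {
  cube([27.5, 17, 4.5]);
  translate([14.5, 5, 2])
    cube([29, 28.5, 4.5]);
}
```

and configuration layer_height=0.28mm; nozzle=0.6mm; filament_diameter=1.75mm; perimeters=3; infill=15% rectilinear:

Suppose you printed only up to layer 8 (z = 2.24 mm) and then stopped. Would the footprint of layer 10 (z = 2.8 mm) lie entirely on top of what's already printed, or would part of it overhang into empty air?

entirely on top

Compare the two slices. At z = 2.24: the cube is present — its section is the full 27.5×17 rectangle (area 467.50 mm²); the cube at (14.5, 5) (footprint 29×28.5) is included at this height (area 826.50 mm²); Taking the first minus the rest: starting from the 27.5×17 cube (467.50 mm²), the 29×28.5 cube at (14.5, 5) partially overlaps it — only the 156.00 mm² overlap (of its 826.50 mm²) is removed, clipping the outline — area = 311.50 mm². At z = 2.8: the cube is present — its section is the full 27.5×17 rectangle (area 467.50 mm²); the cube at (14.5, 5) is present — its section is the full 29×28.5 rectangle (area 826.50 mm²); Subtracting the remaining from the first: starting from the 27.5×17 cube (467.50 mm²), the 29×28.5 cube at (14.5, 5) partially overlaps it — only the 156.00 mm² overlap (of its 826.50 mm²) is removed, clipping the outline — area = 311.50 mm². Checking containment: the cross-section at z = 2.8 is a subset of the cross-section at z = 2.24.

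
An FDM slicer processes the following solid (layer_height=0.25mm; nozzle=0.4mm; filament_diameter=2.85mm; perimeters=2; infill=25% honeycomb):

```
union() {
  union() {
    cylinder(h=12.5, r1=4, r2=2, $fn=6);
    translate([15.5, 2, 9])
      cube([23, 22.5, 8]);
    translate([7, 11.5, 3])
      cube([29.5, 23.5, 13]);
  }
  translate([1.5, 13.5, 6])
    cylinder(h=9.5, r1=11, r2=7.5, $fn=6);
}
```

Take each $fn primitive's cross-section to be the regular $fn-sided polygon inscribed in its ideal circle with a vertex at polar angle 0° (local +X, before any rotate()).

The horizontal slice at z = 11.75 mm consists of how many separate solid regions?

2

At z = 11.75 mm: the cone: at t=0.940 of its height the radius interpolates to r₁+(r₂−r₁)t = 2.120, giving a regular 6-gon of that circumradius; the 23×22.5 cube at (15.5, 2) contributes its full rectangle; the cube at (7, 11.5) (footprint 29.5×23.5) is included at this height; Combining (union): the regions partially overlap (shared area 273.00 mm²), so overlapping operands fuse into one piece — 2 connected regions; the cone at (1.5, 13.5) (r1=11→r2=7.5) has section circumradius 8.882 here — a regular 6-gon; Combining (union): the regions partially overlap (shared area 15.51 mm²), so overlapping operands fuse into one piece — 2 connected regions. The result has 2 disconnected regions.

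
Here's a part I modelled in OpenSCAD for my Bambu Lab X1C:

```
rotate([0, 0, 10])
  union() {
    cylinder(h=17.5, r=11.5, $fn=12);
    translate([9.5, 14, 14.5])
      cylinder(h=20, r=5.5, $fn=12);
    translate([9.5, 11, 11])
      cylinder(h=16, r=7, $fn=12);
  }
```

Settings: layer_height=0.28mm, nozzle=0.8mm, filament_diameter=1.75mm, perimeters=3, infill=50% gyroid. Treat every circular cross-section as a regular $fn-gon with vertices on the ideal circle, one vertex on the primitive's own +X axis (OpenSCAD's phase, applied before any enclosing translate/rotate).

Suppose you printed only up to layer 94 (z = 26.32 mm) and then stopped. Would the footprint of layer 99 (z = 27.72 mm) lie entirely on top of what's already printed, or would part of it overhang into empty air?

entirely on top

Compare the two slices. At z = 26.32: the cylinder does not reach this height (z outside [0, 17.5]); the cylinder at (9.5, 14): section is a regular 12-gon, circumradius r=5.5 (area = (12/2)·5.500²·sin(360°/12) = 90.75 mm²); the cylinder at (9.5, 11): section is a regular 12-gon, circumradius r=7 (area = (12/2)·7.000²·sin(360°/12) = 147.00 mm²); Combining (union): the regions partially overlap — summed areas 237.75 mm² minus the doubly-counted overlap 77.93 mm² gives 159.82 mm² — area = 159.82 mm²; (whole slice rotated 10° about Z — lengths, areas and connectivity unchanged). At z = 27.72: the cylinder is absent (z outside [0, 17.5]); the r=5.5 cylinder at (9.5, 14) contributes a regular 12-gon of circumradius 5.5 (area = (12/2)·5.500²·sin(360°/12) = 90.75 mm²); the cylinder at (9.5, 11) is not intersected at this z (z outside [11, 27]); Taking the union: only the r=5.5 cylinder at (9.5, 14) is present, so the union is just that shape — area = 90.75 mm²; (whole slice rotated 10° about Z — lengths, areas and connectivity unchanged). Checking containment: the cross-section at z = 27.72 is a subset of the cross-section at z = 26.32.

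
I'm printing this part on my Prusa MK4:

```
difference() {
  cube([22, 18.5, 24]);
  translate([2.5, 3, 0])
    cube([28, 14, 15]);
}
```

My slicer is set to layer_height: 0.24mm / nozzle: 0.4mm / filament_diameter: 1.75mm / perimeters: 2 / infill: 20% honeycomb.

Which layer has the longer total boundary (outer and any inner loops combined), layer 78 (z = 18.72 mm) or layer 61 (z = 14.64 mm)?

layer 61 (z = 14.64 mm)

Layer 78 (z = 18.72): the cube is present — its section is the full 22×18.5 rectangle (perimeter 81.00 mm); the cube at (2.5, 3) does not reach this height (z outside [0, 15]); After the difference (first − rest): none of the subtracted shapes is present at this height, so the 22×18.5 cube is unchanged — boundary = 81.00 mm. So its perimeter = 81.00 mm. Layer 61 (z = 14.64): the 22×18.5 cube contributes its full rectangle (perimeter 81.00 mm); the cube at (2.5, 3) is present — its section is the full 28×14 rectangle (perimeter 84.00 mm); After the difference (first − rest): starting from the 22×18.5 cube, the 28×14 cube at (2.5, 3) partially overlaps it — only the 273.00 mm² overlap (of its 392.00 mm²) is removed, clipping the outline — boundary = 120.00 mm. So its perimeter = 120.00 mm. Layer 61 is larger (120.00 vs 81.00 mm).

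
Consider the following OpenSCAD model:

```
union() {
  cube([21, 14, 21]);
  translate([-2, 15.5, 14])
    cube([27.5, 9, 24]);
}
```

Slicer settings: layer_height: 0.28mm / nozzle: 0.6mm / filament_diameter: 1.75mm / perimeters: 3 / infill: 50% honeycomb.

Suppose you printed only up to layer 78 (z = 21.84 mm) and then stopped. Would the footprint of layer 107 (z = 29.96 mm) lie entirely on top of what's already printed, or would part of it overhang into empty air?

Compare the two slices. At z = 21.84: the cube is not intersected at this z (z outside [0, 21]); the 27.5×9 cube at (-2, 15.5) contributes its full rectangle (area 247.50 mm²); Combining (union): only the 27.5×9 cube at (-2, 15.5) is present, so the union is just that shape — area = 247.50 mm². At z = 29.96: the cube does not reach this height (z outside [0, 21]); the cube at (-2, 15.5) is present — its section is the full 27.5×9 rectangle (area 247.50 mm²); Merging all regions: only the 27.5×9 cube at (-2, 15.5) is present, so the union is just that shape — area = 247.50 mm². Checking containment: the cross-section at z = 29.96 is a subset of the cross-section at z = 21.84.

entirely on top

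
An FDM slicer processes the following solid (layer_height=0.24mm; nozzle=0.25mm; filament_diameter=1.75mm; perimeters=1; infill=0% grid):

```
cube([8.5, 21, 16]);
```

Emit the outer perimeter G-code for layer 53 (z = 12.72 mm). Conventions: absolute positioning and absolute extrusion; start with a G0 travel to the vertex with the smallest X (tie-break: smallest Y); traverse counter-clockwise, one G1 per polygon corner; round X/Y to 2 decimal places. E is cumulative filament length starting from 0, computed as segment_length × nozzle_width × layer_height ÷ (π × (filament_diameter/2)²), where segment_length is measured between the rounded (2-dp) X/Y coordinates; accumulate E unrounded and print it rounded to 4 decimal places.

G0 X0.00 Y0.00 Z12.72
G1 X8.50 Y0.00 E0.2120
G1 X8.50 Y21.00 E0.7359
G1 X0.00 Y21.00 E0.9479
G1 X0.00 Y0.00 E1.4718

At z = 12.72 mm: the cube is present — its section is the full 8.5×21 rectangle. The outline is a single polygon with 4 vertices. Extrusion per mm of travel: 0.25 × 0.24 / (π × 0.875²) = 0.024945. Accumulating E over each segment gives final E = 1.4718.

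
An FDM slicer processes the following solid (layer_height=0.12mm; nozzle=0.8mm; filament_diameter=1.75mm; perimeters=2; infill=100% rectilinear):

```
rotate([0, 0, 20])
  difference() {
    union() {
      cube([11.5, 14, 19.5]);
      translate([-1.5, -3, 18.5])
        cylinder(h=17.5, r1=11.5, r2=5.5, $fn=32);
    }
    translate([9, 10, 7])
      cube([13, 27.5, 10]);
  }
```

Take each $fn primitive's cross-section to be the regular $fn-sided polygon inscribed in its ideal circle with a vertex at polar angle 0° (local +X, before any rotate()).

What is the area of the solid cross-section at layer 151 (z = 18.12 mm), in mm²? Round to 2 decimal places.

At z = 18.12 mm: the cube is present — its section is the full 11.5×14 rectangle (area 161.00 mm²); the cone at (-1.5, -3) is absent (z outside [18.5, 36]); Combining (union): only the 11.5×14 cube is present, so the union is just that shape — area = 161.00 mm²; the cube at (9, 10) is not intersected at this z (z outside [7, 17]); Taking the first minus the rest: none of the subtracted shapes is present at this height, so the result so far is unchanged — area = 161.00 mm²; (rotated 20° about Z; rotation is an isometry so areas/perimeters/island counts are preserved). Overall, the cross-section is a single solid region. Net area = 161.00 mm².

161.00 mm²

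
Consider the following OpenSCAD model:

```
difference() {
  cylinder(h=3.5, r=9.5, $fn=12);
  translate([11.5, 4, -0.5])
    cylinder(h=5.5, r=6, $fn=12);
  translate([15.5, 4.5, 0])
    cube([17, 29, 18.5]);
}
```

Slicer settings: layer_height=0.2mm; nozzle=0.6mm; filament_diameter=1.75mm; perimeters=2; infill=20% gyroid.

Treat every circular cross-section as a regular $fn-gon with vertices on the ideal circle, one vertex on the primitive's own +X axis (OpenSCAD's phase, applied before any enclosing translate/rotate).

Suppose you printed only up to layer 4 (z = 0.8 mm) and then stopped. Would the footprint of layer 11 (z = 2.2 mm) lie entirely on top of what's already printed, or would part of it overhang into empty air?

entirely on top

Compare the two slices. At z = 0.8: the cylinder: section is a regular 12-gon, circumradius r=9.5 (area = (12/2)·9.500²·sin(360°/12) = 270.75 mm²); the r=6 cylinder at (11.5, 4) gives a regular 12-gon of circumradius 6 (constant along its height) (area = (12/2)·6.000²·sin(360°/12) = 108.00 mm²); the 17×29 cube at (15.5, 4.5) contributes its full rectangle (area 493.00 mm²); Taking the first minus the rest: starting from the r=9.5 cylinder (270.75 mm²), the r=6 cylinder at (11.5, 4) partially overlaps it — only the 17.69 mm² overlap (of its 108.00 mm²) is removed, clipping the outline; the 17×29 cube at (15.5, 4.5) misses the remaining region (no effect) — area = 253.06 mm². At z = 2.2: the r=9.5 cylinder contributes a regular 12-gon of circumradius 9.5 (area = (12/2)·9.500²·sin(360°/12) = 270.75 mm²); the r=6 cylinder at (11.5, 4) contributes a regular 12-gon of circumradius 6 (area = (12/2)·6.000²·sin(360°/12) = 108.00 mm²); the cube at (15.5, 4.5) (footprint 17×29) is included at this height (area 493.00 mm²); Subtracting the remaining from the first: starting from the r=9.5 cylinder (270.75 mm²), the r=6 cylinder at (11.5, 4) partially overlaps it — only the 17.69 mm² overlap (of its 108.00 mm²) is removed, clipping the outline; the 17×29 cube at (15.5, 4.5) misses the remaining region (no effect) — area = 253.06 mm². Checking containment: the cross-section at z = 2.2 is a subset of the cross-section at z = 0.8.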